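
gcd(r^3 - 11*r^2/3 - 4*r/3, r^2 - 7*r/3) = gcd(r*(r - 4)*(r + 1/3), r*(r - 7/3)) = r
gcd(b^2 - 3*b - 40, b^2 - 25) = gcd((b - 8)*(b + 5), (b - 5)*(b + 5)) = b + 5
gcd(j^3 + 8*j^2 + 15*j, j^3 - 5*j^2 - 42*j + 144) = 1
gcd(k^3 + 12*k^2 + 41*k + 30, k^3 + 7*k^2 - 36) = k + 6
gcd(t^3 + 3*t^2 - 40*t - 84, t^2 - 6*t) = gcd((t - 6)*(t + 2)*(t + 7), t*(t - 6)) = t - 6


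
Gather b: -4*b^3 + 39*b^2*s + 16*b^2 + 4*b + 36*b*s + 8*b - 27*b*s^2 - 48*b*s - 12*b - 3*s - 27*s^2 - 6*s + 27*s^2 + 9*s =-4*b^3 + b^2*(39*s + 16) + b*(-27*s^2 - 12*s)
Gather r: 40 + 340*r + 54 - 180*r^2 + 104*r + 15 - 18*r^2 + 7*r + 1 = -198*r^2 + 451*r + 110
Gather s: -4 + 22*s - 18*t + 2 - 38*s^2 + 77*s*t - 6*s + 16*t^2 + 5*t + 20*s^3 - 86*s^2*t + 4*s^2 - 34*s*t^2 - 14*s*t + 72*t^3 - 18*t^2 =20*s^3 + s^2*(-86*t - 34) + s*(-34*t^2 + 63*t + 16) + 72*t^3 - 2*t^2 - 13*t - 2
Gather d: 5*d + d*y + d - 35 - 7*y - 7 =d*(y + 6) - 7*y - 42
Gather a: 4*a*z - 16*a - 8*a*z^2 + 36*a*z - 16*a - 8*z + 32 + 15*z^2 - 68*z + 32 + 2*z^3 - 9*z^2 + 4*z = a*(-8*z^2 + 40*z - 32) + 2*z^3 + 6*z^2 - 72*z + 64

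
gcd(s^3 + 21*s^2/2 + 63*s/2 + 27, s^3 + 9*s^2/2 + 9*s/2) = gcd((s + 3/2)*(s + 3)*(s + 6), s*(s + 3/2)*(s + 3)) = s^2 + 9*s/2 + 9/2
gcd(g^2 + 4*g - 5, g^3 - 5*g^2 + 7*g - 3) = g - 1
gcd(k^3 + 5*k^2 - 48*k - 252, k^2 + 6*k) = k + 6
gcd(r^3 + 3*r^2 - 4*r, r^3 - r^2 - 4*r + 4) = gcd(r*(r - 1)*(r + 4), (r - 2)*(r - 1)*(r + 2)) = r - 1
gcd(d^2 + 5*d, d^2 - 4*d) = d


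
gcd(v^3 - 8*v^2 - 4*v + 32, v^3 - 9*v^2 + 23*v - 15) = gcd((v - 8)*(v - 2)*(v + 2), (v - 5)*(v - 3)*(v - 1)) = 1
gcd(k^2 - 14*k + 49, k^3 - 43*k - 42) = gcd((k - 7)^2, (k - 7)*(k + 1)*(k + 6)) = k - 7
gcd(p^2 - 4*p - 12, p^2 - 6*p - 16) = p + 2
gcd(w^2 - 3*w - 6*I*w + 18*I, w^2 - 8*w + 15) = w - 3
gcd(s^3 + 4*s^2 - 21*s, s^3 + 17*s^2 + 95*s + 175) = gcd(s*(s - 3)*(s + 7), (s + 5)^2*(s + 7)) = s + 7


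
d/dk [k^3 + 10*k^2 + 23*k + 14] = 3*k^2 + 20*k + 23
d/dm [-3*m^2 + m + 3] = 1 - 6*m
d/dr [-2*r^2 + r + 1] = 1 - 4*r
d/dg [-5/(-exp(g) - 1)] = -5/(4*cosh(g/2)^2)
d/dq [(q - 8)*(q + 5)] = 2*q - 3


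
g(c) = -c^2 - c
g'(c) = -2*c - 1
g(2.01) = -6.05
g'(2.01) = -5.02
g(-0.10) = 0.09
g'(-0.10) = -0.80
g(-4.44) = -15.27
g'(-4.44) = 7.88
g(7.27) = -60.12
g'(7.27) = -15.54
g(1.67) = -4.46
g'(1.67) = -4.34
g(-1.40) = -0.56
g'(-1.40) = 1.80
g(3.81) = -18.33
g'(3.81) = -8.62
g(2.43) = -8.33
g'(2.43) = -5.86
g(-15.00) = -210.00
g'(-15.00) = 29.00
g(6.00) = -42.00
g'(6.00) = -13.00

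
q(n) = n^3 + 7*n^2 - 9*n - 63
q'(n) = 3*n^2 + 14*n - 9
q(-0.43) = -57.92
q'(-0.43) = -14.47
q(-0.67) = -54.13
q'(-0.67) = -17.03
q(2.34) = -32.92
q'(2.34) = 40.19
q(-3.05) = 1.19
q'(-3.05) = -23.79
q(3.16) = 10.01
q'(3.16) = 65.20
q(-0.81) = -51.65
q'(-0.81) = -18.37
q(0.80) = -65.21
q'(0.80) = 4.12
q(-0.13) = -61.71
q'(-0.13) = -10.77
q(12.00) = 2565.00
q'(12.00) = 591.00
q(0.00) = -63.00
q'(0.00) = -9.00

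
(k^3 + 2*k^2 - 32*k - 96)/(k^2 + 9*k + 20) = (k^2 - 2*k - 24)/(k + 5)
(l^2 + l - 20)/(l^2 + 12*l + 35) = (l - 4)/(l + 7)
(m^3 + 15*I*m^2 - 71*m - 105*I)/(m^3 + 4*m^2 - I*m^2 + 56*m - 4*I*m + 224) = (m^2 + 8*I*m - 15)/(m^2 + m*(4 - 8*I) - 32*I)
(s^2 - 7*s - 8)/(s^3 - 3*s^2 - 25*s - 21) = (s - 8)/(s^2 - 4*s - 21)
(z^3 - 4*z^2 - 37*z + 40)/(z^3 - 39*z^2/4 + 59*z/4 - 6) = 4*(z + 5)/(4*z - 3)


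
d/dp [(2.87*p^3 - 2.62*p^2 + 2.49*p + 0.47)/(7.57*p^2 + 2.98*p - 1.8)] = (21.7259*p^4 + 17.1052*p^3 - 42.1549*p^2 + 2.3162*p - 5.8826)/(57.3049*p^4 + 45.1172*p^3 - 18.3716*p^2 - 10.728*p + 3.24)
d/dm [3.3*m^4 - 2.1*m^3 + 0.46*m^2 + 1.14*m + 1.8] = 13.2*m^3 - 6.3*m^2 + 0.92*m + 1.14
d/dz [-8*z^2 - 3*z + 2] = -16*z - 3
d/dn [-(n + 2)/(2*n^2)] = (n + 4)/(2*n^3)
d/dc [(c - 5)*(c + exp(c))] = c + (c - 5)*(exp(c) + 1) + exp(c)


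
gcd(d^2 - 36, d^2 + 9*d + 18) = d + 6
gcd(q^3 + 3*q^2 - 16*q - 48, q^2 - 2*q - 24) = q + 4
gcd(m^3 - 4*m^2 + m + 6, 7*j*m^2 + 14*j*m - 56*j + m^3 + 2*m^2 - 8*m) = m - 2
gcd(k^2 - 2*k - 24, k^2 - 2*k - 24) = k^2 - 2*k - 24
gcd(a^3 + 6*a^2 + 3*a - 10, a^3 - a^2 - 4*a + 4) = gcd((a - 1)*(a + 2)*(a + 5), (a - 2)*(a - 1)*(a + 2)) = a^2 + a - 2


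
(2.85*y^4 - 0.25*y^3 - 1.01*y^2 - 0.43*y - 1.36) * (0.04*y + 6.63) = 0.114*y^5 + 18.8855*y^4 - 1.6979*y^3 - 6.7135*y^2 - 2.9053*y - 9.0168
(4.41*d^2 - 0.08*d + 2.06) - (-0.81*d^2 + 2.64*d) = 5.22*d^2 - 2.72*d + 2.06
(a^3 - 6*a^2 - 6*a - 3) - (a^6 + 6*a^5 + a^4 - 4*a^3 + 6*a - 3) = -a^6 - 6*a^5 - a^4 + 5*a^3 - 6*a^2 - 12*a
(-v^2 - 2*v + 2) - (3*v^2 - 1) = -4*v^2 - 2*v + 3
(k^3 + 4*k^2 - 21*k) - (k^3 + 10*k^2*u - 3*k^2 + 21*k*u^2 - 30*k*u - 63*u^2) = -10*k^2*u + 7*k^2 - 21*k*u^2 + 30*k*u - 21*k + 63*u^2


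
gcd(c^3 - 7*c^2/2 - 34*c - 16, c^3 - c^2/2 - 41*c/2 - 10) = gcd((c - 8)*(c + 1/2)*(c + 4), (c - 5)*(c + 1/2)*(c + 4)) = c^2 + 9*c/2 + 2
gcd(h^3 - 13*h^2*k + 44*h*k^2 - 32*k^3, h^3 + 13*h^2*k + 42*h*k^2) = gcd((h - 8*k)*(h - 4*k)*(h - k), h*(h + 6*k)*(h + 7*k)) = 1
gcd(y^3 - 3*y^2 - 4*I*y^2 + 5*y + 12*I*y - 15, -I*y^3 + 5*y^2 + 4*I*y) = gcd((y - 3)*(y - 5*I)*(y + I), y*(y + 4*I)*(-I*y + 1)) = y + I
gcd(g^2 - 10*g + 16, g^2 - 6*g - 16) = g - 8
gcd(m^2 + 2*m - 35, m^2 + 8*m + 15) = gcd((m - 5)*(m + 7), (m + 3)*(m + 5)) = 1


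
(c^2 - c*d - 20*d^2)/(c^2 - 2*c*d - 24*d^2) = (c - 5*d)/(c - 6*d)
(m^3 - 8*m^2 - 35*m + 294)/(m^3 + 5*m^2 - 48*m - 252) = (m - 7)/(m + 6)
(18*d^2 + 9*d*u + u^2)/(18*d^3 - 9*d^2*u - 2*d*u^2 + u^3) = (6*d + u)/(6*d^2 - 5*d*u + u^2)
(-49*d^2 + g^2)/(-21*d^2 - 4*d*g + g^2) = (7*d + g)/(3*d + g)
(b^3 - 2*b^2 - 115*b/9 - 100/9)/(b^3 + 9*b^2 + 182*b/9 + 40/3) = (b - 5)/(b + 6)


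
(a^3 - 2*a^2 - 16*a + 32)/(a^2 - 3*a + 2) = (a^2 - 16)/(a - 1)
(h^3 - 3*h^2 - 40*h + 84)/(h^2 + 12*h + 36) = (h^2 - 9*h + 14)/(h + 6)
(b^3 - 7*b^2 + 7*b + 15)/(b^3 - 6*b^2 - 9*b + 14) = (b^3 - 7*b^2 + 7*b + 15)/(b^3 - 6*b^2 - 9*b + 14)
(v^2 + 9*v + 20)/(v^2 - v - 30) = (v + 4)/(v - 6)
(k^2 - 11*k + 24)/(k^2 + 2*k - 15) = (k - 8)/(k + 5)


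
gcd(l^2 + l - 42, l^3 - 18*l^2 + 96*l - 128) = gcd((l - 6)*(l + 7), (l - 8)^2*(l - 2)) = 1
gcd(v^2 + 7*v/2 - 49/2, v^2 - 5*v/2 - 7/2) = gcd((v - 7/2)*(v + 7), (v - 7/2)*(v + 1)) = v - 7/2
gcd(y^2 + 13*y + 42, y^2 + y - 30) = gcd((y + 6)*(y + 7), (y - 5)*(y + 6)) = y + 6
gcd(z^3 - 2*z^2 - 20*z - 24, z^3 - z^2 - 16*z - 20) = z^2 + 4*z + 4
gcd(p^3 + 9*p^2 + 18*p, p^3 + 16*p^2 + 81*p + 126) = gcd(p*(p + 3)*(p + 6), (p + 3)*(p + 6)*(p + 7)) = p^2 + 9*p + 18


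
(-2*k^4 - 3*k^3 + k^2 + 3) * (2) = -4*k^4 - 6*k^3 + 2*k^2 + 6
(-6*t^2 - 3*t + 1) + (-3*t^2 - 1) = -9*t^2 - 3*t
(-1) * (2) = -2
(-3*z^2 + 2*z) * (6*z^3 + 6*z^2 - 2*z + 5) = -18*z^5 - 6*z^4 + 18*z^3 - 19*z^2 + 10*z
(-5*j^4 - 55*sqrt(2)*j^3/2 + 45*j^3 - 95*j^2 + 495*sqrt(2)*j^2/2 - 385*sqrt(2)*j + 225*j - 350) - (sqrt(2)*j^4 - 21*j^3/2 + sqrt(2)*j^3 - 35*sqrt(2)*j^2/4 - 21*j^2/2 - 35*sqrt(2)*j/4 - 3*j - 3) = -5*j^4 - sqrt(2)*j^4 - 57*sqrt(2)*j^3/2 + 111*j^3/2 - 169*j^2/2 + 1025*sqrt(2)*j^2/4 - 1505*sqrt(2)*j/4 + 228*j - 347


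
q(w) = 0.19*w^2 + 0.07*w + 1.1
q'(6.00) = 2.35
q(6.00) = 8.36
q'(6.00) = 2.35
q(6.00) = 8.36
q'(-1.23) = -0.40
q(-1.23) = 1.30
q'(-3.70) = -1.34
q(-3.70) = 3.44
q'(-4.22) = -1.53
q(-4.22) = 4.19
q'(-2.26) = -0.79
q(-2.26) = 1.91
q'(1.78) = 0.75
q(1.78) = 1.83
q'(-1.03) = -0.32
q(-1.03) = 1.23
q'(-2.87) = -1.02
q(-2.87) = 2.46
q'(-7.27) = -2.69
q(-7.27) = 10.63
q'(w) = 0.38*w + 0.07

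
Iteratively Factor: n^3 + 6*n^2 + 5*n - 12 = (n + 3)*(n^2 + 3*n - 4) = (n - 1)*(n + 3)*(n + 4)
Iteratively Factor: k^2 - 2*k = (k - 2)*(k)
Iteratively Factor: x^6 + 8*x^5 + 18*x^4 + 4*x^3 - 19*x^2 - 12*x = (x + 3)*(x^5 + 5*x^4 + 3*x^3 - 5*x^2 - 4*x) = (x + 3)*(x + 4)*(x^4 + x^3 - x^2 - x) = (x + 1)*(x + 3)*(x + 4)*(x^3 - x) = (x + 1)^2*(x + 3)*(x + 4)*(x^2 - x) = (x - 1)*(x + 1)^2*(x + 3)*(x + 4)*(x)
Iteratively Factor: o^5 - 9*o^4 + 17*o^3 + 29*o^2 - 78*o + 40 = (o - 1)*(o^4 - 8*o^3 + 9*o^2 + 38*o - 40) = (o - 5)*(o - 1)*(o^3 - 3*o^2 - 6*o + 8) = (o - 5)*(o - 1)*(o + 2)*(o^2 - 5*o + 4) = (o - 5)*(o - 4)*(o - 1)*(o + 2)*(o - 1)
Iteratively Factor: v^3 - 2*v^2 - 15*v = (v)*(v^2 - 2*v - 15) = v*(v - 5)*(v + 3)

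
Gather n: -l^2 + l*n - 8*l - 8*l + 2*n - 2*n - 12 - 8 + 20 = -l^2 + l*n - 16*l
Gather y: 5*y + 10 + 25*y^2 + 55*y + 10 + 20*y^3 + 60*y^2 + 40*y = 20*y^3 + 85*y^2 + 100*y + 20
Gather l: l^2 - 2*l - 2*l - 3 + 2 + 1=l^2 - 4*l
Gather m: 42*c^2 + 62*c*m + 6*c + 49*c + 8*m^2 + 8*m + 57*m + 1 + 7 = 42*c^2 + 55*c + 8*m^2 + m*(62*c + 65) + 8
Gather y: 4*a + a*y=a*y + 4*a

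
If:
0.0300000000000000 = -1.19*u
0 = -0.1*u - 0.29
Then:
No Solution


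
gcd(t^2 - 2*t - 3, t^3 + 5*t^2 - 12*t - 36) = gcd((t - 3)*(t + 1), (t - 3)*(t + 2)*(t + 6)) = t - 3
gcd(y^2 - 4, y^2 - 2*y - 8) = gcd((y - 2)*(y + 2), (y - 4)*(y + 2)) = y + 2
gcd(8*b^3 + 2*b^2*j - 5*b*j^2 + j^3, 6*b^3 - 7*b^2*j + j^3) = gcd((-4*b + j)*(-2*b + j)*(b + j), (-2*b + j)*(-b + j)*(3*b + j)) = 2*b - j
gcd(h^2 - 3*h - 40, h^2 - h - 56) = h - 8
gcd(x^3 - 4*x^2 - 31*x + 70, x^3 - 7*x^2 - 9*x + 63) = x - 7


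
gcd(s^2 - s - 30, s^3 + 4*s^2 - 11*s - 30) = s + 5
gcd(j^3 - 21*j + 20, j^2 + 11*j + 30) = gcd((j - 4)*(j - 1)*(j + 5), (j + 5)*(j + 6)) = j + 5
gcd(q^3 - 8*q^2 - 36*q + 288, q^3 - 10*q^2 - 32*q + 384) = q^2 - 2*q - 48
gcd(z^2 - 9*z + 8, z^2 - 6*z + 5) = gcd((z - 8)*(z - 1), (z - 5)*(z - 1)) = z - 1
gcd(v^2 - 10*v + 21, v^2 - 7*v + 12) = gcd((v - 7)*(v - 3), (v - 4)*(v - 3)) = v - 3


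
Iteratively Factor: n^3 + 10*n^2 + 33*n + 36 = (n + 4)*(n^2 + 6*n + 9) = (n + 3)*(n + 4)*(n + 3)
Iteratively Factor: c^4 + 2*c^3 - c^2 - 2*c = (c + 2)*(c^3 - c) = (c - 1)*(c + 2)*(c^2 + c) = (c - 1)*(c + 1)*(c + 2)*(c)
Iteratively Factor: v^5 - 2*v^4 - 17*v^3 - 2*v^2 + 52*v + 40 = (v - 2)*(v^4 - 17*v^2 - 36*v - 20) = (v - 2)*(v + 2)*(v^3 - 2*v^2 - 13*v - 10) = (v - 5)*(v - 2)*(v + 2)*(v^2 + 3*v + 2) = (v - 5)*(v - 2)*(v + 2)^2*(v + 1)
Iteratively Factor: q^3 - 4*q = (q - 2)*(q^2 + 2*q) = q*(q - 2)*(q + 2)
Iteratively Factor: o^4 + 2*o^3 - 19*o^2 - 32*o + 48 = (o - 4)*(o^3 + 6*o^2 + 5*o - 12) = (o - 4)*(o + 4)*(o^2 + 2*o - 3) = (o - 4)*(o - 1)*(o + 4)*(o + 3)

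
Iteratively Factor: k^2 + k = (k)*(k + 1)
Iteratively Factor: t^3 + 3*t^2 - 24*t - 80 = (t + 4)*(t^2 - t - 20) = (t - 5)*(t + 4)*(t + 4)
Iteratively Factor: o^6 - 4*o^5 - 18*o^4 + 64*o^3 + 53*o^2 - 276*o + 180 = (o - 1)*(o^5 - 3*o^4 - 21*o^3 + 43*o^2 + 96*o - 180) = (o - 5)*(o - 1)*(o^4 + 2*o^3 - 11*o^2 - 12*o + 36) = (o - 5)*(o - 1)*(o + 3)*(o^3 - o^2 - 8*o + 12) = (o - 5)*(o - 2)*(o - 1)*(o + 3)*(o^2 + o - 6) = (o - 5)*(o - 2)*(o - 1)*(o + 3)^2*(o - 2)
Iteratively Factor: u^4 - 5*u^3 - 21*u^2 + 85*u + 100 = (u - 5)*(u^3 - 21*u - 20) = (u - 5)*(u + 1)*(u^2 - u - 20) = (u - 5)^2*(u + 1)*(u + 4)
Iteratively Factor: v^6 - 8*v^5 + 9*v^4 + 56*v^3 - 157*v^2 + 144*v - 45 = (v - 3)*(v^5 - 5*v^4 - 6*v^3 + 38*v^2 - 43*v + 15) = (v - 3)*(v + 3)*(v^4 - 8*v^3 + 18*v^2 - 16*v + 5) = (v - 5)*(v - 3)*(v + 3)*(v^3 - 3*v^2 + 3*v - 1) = (v - 5)*(v - 3)*(v - 1)*(v + 3)*(v^2 - 2*v + 1) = (v - 5)*(v - 3)*(v - 1)^2*(v + 3)*(v - 1)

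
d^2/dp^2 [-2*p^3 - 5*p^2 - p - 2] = -12*p - 10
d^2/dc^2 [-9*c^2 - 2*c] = -18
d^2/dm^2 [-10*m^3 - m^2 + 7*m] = -60*m - 2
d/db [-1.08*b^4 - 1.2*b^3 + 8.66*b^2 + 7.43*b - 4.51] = -4.32*b^3 - 3.6*b^2 + 17.32*b + 7.43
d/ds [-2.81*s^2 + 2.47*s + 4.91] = 2.47 - 5.62*s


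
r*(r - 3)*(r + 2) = r^3 - r^2 - 6*r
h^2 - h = h*(h - 1)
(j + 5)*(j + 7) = j^2 + 12*j + 35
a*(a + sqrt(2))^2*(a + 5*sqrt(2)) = a^4 + 7*sqrt(2)*a^3 + 22*a^2 + 10*sqrt(2)*a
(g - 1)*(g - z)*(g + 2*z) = g^3 + g^2*z - g^2 - 2*g*z^2 - g*z + 2*z^2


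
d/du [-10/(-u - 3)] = -10/(u + 3)^2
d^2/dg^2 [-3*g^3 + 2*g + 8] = -18*g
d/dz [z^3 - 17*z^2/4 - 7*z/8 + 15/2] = 3*z^2 - 17*z/2 - 7/8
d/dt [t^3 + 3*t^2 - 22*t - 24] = 3*t^2 + 6*t - 22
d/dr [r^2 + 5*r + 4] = 2*r + 5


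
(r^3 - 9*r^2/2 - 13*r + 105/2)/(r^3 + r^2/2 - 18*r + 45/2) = (2*r^2 - 3*r - 35)/(2*r^2 + 7*r - 15)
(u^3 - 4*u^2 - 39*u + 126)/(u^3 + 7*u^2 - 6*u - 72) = (u - 7)/(u + 4)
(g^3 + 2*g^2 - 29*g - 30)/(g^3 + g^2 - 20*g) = (g^3 + 2*g^2 - 29*g - 30)/(g*(g^2 + g - 20))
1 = 1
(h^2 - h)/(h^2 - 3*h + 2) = h/(h - 2)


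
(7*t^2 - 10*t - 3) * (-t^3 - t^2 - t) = -7*t^5 + 3*t^4 + 6*t^3 + 13*t^2 + 3*t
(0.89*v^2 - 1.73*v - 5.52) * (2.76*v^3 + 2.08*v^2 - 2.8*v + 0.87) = 2.4564*v^5 - 2.9236*v^4 - 21.3256*v^3 - 5.8633*v^2 + 13.9509*v - 4.8024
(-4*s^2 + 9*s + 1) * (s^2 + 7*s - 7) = -4*s^4 - 19*s^3 + 92*s^2 - 56*s - 7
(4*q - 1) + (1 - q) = 3*q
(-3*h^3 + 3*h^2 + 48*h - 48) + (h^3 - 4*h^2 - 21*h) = -2*h^3 - h^2 + 27*h - 48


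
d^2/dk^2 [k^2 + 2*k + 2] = 2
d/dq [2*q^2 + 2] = 4*q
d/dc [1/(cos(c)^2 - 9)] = 2*sin(c)*cos(c)/(cos(c)^2 - 9)^2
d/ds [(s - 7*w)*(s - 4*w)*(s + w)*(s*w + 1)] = 4*s^3*w - 30*s^2*w^2 + 3*s^2 + 34*s*w^3 - 20*s*w + 28*w^4 + 17*w^2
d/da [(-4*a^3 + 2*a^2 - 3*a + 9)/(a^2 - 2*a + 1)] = (-4*a^3 + 12*a^2 - a - 15)/(a^3 - 3*a^2 + 3*a - 1)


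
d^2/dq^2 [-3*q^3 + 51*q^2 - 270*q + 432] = 102 - 18*q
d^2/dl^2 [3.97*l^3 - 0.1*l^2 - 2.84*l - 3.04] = 23.82*l - 0.2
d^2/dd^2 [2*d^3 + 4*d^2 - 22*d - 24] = 12*d + 8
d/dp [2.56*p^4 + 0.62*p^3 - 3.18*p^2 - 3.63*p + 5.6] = 10.24*p^3 + 1.86*p^2 - 6.36*p - 3.63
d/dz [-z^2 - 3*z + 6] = -2*z - 3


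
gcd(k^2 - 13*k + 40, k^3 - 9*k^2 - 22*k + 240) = k - 8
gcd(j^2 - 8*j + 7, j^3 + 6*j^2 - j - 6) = j - 1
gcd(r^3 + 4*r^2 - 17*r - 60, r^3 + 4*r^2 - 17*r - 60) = r^3 + 4*r^2 - 17*r - 60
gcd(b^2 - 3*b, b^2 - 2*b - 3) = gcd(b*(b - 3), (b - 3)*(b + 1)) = b - 3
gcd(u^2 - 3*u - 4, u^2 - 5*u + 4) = u - 4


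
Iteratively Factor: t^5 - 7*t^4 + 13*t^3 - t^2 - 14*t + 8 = (t - 1)*(t^4 - 6*t^3 + 7*t^2 + 6*t - 8) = (t - 2)*(t - 1)*(t^3 - 4*t^2 - t + 4) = (t - 4)*(t - 2)*(t - 1)*(t^2 - 1) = (t - 4)*(t - 2)*(t - 1)^2*(t + 1)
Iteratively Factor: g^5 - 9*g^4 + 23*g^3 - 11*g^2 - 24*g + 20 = (g - 1)*(g^4 - 8*g^3 + 15*g^2 + 4*g - 20) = (g - 5)*(g - 1)*(g^3 - 3*g^2 + 4) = (g - 5)*(g - 2)*(g - 1)*(g^2 - g - 2) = (g - 5)*(g - 2)^2*(g - 1)*(g + 1)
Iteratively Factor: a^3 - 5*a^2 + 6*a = (a - 3)*(a^2 - 2*a) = (a - 3)*(a - 2)*(a)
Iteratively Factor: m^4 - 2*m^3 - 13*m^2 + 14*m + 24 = (m + 3)*(m^3 - 5*m^2 + 2*m + 8) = (m + 1)*(m + 3)*(m^2 - 6*m + 8) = (m - 2)*(m + 1)*(m + 3)*(m - 4)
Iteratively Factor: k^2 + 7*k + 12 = (k + 3)*(k + 4)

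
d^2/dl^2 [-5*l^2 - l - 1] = -10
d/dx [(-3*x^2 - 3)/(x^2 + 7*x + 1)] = 21*(1 - x^2)/(x^4 + 14*x^3 + 51*x^2 + 14*x + 1)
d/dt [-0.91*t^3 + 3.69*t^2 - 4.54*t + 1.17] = -2.73*t^2 + 7.38*t - 4.54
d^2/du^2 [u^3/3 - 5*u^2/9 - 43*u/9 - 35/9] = 2*u - 10/9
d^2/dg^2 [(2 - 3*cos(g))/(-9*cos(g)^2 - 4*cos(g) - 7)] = 2*(-2187*(1 - cos(2*g))^2*cos(g) + 756*(1 - cos(2*g))^2 - 1082*cos(g) + 304*cos(2*g) - 108*cos(3*g) + 486*cos(5*g) - 2640)/(8*cos(g) + 9*cos(2*g) + 23)^3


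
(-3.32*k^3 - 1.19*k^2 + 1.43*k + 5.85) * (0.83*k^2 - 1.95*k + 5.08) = -2.7556*k^5 + 5.4863*k^4 - 13.3582*k^3 - 3.9782*k^2 - 4.1431*k + 29.718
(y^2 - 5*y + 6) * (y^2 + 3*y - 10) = y^4 - 2*y^3 - 19*y^2 + 68*y - 60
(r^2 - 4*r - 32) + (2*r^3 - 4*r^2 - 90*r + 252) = 2*r^3 - 3*r^2 - 94*r + 220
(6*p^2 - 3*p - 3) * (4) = 24*p^2 - 12*p - 12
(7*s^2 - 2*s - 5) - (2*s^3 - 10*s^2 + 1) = -2*s^3 + 17*s^2 - 2*s - 6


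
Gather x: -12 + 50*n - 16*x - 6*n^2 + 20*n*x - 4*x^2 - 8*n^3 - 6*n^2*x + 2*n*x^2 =-8*n^3 - 6*n^2 + 50*n + x^2*(2*n - 4) + x*(-6*n^2 + 20*n - 16) - 12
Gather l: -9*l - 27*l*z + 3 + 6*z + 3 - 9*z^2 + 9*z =l*(-27*z - 9) - 9*z^2 + 15*z + 6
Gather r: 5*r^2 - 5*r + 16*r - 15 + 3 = 5*r^2 + 11*r - 12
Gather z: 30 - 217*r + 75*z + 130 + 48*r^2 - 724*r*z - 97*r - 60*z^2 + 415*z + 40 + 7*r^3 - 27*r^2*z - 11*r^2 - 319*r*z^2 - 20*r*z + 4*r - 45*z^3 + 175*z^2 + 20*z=7*r^3 + 37*r^2 - 310*r - 45*z^3 + z^2*(115 - 319*r) + z*(-27*r^2 - 744*r + 510) + 200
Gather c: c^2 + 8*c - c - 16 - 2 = c^2 + 7*c - 18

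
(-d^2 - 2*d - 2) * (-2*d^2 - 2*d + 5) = 2*d^4 + 6*d^3 + 3*d^2 - 6*d - 10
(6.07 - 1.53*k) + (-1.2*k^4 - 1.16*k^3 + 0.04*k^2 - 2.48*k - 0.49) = -1.2*k^4 - 1.16*k^3 + 0.04*k^2 - 4.01*k + 5.58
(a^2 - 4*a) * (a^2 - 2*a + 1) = a^4 - 6*a^3 + 9*a^2 - 4*a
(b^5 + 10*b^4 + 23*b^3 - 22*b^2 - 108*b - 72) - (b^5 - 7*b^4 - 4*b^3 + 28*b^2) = 17*b^4 + 27*b^3 - 50*b^2 - 108*b - 72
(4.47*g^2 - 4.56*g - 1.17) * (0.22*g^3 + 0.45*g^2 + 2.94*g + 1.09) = 0.9834*g^5 + 1.0083*g^4 + 10.8324*g^3 - 9.0606*g^2 - 8.4102*g - 1.2753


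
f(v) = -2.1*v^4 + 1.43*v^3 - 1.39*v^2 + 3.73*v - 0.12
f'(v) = -8.4*v^3 + 4.29*v^2 - 2.78*v + 3.73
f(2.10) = -26.01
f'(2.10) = -60.98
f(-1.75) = -38.26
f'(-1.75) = 66.75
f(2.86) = -107.87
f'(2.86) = -165.64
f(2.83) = -102.98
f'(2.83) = -160.17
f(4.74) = -921.45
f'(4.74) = -807.63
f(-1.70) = -35.04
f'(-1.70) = 62.12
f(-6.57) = -4402.90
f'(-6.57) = 2589.36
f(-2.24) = -84.39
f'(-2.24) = 125.89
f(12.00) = -41230.08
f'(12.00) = -13927.07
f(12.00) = -41230.08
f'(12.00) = -13927.07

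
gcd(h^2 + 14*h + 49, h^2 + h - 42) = h + 7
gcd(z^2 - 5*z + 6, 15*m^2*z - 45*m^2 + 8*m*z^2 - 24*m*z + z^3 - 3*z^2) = z - 3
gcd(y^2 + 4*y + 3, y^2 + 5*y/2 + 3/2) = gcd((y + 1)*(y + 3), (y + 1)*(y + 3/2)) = y + 1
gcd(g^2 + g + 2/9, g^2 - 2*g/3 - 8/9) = g + 2/3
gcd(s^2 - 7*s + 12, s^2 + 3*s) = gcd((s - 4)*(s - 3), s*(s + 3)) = 1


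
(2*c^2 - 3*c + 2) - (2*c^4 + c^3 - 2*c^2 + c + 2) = -2*c^4 - c^3 + 4*c^2 - 4*c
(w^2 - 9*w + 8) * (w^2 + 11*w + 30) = w^4 + 2*w^3 - 61*w^2 - 182*w + 240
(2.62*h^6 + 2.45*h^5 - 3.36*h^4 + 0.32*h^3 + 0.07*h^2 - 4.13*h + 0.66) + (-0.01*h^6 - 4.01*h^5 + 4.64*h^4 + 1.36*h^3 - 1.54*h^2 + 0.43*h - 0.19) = 2.61*h^6 - 1.56*h^5 + 1.28*h^4 + 1.68*h^3 - 1.47*h^2 - 3.7*h + 0.47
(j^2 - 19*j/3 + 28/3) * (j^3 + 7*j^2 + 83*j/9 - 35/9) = j^5 + 2*j^4/3 - 232*j^3/9 + 82*j^2/27 + 2989*j/27 - 980/27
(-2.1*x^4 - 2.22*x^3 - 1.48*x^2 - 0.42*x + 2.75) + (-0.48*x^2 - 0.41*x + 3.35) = -2.1*x^4 - 2.22*x^3 - 1.96*x^2 - 0.83*x + 6.1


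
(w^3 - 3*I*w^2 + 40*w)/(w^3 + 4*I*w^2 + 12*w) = (w^2 - 3*I*w + 40)/(w^2 + 4*I*w + 12)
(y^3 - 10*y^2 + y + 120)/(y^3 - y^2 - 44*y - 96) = (y - 5)/(y + 4)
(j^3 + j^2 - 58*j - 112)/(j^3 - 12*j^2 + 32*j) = (j^2 + 9*j + 14)/(j*(j - 4))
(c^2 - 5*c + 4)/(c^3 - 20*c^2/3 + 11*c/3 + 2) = 3*(c - 4)/(3*c^2 - 17*c - 6)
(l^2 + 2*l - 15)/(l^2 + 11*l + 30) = (l - 3)/(l + 6)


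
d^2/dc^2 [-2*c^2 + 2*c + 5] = -4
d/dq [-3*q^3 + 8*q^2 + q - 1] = -9*q^2 + 16*q + 1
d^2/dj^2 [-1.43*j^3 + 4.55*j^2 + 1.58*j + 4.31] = 9.1 - 8.58*j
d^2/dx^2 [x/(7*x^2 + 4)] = 14*x*(7*x^2 - 12)/(7*x^2 + 4)^3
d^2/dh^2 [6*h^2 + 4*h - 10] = 12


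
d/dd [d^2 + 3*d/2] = 2*d + 3/2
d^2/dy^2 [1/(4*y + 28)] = 1/(2*(y + 7)^3)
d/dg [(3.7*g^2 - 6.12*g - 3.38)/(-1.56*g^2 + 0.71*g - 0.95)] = (-6.9202*g^2 - 17.5756*g + 8.2138)/(2.4336*g^4 - 2.2152*g^3 + 3.4681*g^2 - 1.349*g + 0.9025)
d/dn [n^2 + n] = 2*n + 1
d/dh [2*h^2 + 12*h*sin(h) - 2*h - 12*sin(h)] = 12*h*cos(h) + 4*h - 12*sqrt(2)*cos(h + pi/4) - 2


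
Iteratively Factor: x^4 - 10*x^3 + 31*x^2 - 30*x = (x)*(x^3 - 10*x^2 + 31*x - 30) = x*(x - 5)*(x^2 - 5*x + 6) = x*(x - 5)*(x - 2)*(x - 3)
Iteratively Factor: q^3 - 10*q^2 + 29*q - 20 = (q - 4)*(q^2 - 6*q + 5) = (q - 5)*(q - 4)*(q - 1)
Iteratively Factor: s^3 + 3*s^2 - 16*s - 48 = (s - 4)*(s^2 + 7*s + 12) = (s - 4)*(s + 4)*(s + 3)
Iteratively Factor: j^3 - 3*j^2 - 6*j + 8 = (j - 1)*(j^2 - 2*j - 8) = (j - 4)*(j - 1)*(j + 2)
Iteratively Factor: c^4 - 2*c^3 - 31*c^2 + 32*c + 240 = (c + 4)*(c^3 - 6*c^2 - 7*c + 60) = (c - 5)*(c + 4)*(c^2 - c - 12) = (c - 5)*(c - 4)*(c + 4)*(c + 3)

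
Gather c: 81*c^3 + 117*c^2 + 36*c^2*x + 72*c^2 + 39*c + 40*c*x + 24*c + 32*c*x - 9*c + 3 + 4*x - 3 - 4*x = 81*c^3 + c^2*(36*x + 189) + c*(72*x + 54)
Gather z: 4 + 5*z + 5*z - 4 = 10*z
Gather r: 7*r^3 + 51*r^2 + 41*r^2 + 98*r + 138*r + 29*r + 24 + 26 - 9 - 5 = 7*r^3 + 92*r^2 + 265*r + 36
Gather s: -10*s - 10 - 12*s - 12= -22*s - 22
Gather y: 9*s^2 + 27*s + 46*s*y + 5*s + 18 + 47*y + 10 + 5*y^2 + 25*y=9*s^2 + 32*s + 5*y^2 + y*(46*s + 72) + 28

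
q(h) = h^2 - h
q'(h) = 2*h - 1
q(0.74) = -0.19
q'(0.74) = 0.48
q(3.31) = 7.65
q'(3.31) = 5.62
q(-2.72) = 10.12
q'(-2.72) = -6.44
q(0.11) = -0.10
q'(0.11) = -0.78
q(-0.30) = 0.39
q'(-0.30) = -1.60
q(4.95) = 19.55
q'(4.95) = 8.90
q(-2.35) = 7.87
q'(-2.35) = -5.70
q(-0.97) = 1.91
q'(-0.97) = -2.94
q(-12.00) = 156.00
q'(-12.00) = -25.00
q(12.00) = 132.00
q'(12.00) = 23.00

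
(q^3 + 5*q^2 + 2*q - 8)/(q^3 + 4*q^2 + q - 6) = (q + 4)/(q + 3)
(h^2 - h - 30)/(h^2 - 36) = (h + 5)/(h + 6)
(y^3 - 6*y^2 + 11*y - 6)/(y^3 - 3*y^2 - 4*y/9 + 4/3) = 9*(y^2 - 3*y + 2)/(9*y^2 - 4)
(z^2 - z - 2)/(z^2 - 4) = (z + 1)/(z + 2)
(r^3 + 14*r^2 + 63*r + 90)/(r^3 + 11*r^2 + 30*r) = (r + 3)/r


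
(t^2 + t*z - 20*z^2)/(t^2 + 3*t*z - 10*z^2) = (-t + 4*z)/(-t + 2*z)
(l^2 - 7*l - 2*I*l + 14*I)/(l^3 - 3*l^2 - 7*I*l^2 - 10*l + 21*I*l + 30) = (l - 7)/(l^2 - l*(3 + 5*I) + 15*I)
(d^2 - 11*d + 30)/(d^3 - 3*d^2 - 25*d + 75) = (d - 6)/(d^2 + 2*d - 15)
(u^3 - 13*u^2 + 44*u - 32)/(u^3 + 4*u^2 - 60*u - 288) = (u^2 - 5*u + 4)/(u^2 + 12*u + 36)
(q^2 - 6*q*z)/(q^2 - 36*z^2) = q/(q + 6*z)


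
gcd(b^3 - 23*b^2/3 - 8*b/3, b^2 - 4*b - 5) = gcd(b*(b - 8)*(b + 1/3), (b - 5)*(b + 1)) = 1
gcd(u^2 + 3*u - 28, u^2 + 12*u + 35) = u + 7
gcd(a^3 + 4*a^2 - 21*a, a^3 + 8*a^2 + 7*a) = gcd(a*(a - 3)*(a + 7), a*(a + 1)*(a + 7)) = a^2 + 7*a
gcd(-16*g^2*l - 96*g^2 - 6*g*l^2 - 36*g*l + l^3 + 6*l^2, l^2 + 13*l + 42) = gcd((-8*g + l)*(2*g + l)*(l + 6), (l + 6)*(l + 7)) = l + 6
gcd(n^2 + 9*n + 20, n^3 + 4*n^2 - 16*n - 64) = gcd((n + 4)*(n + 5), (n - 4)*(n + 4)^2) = n + 4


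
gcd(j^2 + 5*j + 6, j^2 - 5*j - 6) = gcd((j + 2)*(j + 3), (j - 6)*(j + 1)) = 1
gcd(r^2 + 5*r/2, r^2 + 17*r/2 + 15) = r + 5/2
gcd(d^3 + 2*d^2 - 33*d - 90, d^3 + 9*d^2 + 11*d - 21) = d + 3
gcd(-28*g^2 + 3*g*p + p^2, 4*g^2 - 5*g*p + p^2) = -4*g + p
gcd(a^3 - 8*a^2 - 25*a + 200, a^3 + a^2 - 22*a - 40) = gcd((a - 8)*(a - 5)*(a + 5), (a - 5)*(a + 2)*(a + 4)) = a - 5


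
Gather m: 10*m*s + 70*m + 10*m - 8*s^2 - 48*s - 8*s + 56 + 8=m*(10*s + 80) - 8*s^2 - 56*s + 64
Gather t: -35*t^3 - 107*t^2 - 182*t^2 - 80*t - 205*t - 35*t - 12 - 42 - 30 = -35*t^3 - 289*t^2 - 320*t - 84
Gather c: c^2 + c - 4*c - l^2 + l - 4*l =c^2 - 3*c - l^2 - 3*l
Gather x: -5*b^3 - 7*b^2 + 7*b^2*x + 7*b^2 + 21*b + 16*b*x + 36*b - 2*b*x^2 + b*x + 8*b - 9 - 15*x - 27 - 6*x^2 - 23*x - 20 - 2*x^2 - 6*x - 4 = -5*b^3 + 65*b + x^2*(-2*b - 8) + x*(7*b^2 + 17*b - 44) - 60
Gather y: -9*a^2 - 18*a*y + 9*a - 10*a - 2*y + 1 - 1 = -9*a^2 - a + y*(-18*a - 2)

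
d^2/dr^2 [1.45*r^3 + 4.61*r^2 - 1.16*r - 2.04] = 8.7*r + 9.22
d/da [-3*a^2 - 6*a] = -6*a - 6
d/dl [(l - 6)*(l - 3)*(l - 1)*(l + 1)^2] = 5*l^4 - 32*l^3 + 24*l^2 + 52*l - 9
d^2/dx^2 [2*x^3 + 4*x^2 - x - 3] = 12*x + 8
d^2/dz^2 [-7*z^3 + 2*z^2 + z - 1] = 4 - 42*z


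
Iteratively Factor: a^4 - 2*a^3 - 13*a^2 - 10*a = (a)*(a^3 - 2*a^2 - 13*a - 10) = a*(a - 5)*(a^2 + 3*a + 2) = a*(a - 5)*(a + 1)*(a + 2)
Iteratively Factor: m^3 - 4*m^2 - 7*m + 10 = (m - 1)*(m^2 - 3*m - 10) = (m - 5)*(m - 1)*(m + 2)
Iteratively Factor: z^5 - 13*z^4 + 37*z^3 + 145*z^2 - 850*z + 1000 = (z - 5)*(z^4 - 8*z^3 - 3*z^2 + 130*z - 200) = (z - 5)*(z - 2)*(z^3 - 6*z^2 - 15*z + 100) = (z - 5)^2*(z - 2)*(z^2 - z - 20) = (z - 5)^2*(z - 2)*(z + 4)*(z - 5)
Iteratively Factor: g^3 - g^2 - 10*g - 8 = (g + 1)*(g^2 - 2*g - 8) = (g + 1)*(g + 2)*(g - 4)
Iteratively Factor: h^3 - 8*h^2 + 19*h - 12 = (h - 3)*(h^2 - 5*h + 4) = (h - 4)*(h - 3)*(h - 1)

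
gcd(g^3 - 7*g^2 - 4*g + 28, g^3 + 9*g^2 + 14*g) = g + 2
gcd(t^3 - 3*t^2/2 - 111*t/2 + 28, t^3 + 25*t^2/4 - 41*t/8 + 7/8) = t^2 + 13*t/2 - 7/2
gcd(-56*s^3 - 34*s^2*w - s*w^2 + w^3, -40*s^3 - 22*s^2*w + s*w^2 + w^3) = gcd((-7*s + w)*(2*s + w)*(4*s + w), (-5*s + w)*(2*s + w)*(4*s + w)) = 8*s^2 + 6*s*w + w^2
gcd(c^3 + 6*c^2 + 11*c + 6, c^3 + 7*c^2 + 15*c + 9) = c^2 + 4*c + 3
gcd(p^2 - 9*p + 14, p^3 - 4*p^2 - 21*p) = p - 7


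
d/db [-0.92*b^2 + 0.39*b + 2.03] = 0.39 - 1.84*b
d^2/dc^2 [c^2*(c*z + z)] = 2*z*(3*c + 1)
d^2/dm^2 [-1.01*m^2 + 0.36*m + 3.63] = -2.02000000000000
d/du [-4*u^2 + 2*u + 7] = 2 - 8*u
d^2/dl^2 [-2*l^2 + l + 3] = -4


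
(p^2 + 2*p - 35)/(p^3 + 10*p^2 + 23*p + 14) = (p - 5)/(p^2 + 3*p + 2)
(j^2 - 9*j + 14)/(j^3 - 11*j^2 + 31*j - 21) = (j - 2)/(j^2 - 4*j + 3)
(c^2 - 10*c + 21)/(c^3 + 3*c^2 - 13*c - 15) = (c - 7)/(c^2 + 6*c + 5)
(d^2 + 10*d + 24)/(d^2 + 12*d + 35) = (d^2 + 10*d + 24)/(d^2 + 12*d + 35)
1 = 1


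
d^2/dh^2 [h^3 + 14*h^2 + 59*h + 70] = 6*h + 28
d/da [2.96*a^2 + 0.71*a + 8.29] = 5.92*a + 0.71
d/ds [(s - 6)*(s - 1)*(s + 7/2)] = 3*s^2 - 7*s - 37/2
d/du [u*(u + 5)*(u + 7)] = 3*u^2 + 24*u + 35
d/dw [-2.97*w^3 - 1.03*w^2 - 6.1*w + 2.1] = -8.91*w^2 - 2.06*w - 6.1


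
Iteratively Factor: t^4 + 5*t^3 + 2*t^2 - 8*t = (t + 4)*(t^3 + t^2 - 2*t) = (t + 2)*(t + 4)*(t^2 - t) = t*(t + 2)*(t + 4)*(t - 1)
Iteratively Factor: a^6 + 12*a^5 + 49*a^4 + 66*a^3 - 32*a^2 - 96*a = (a)*(a^5 + 12*a^4 + 49*a^3 + 66*a^2 - 32*a - 96) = a*(a + 4)*(a^4 + 8*a^3 + 17*a^2 - 2*a - 24) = a*(a + 2)*(a + 4)*(a^3 + 6*a^2 + 5*a - 12) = a*(a - 1)*(a + 2)*(a + 4)*(a^2 + 7*a + 12) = a*(a - 1)*(a + 2)*(a + 4)^2*(a + 3)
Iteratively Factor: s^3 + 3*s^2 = (s)*(s^2 + 3*s) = s*(s + 3)*(s)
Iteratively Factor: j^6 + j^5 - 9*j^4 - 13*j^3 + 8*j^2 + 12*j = (j - 1)*(j^5 + 2*j^4 - 7*j^3 - 20*j^2 - 12*j) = (j - 1)*(j + 2)*(j^4 - 7*j^2 - 6*j) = (j - 3)*(j - 1)*(j + 2)*(j^3 + 3*j^2 + 2*j) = (j - 3)*(j - 1)*(j + 1)*(j + 2)*(j^2 + 2*j) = (j - 3)*(j - 1)*(j + 1)*(j + 2)^2*(j)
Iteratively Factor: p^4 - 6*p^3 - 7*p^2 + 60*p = (p - 5)*(p^3 - p^2 - 12*p) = (p - 5)*(p + 3)*(p^2 - 4*p) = p*(p - 5)*(p + 3)*(p - 4)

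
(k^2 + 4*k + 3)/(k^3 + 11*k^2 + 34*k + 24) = (k + 3)/(k^2 + 10*k + 24)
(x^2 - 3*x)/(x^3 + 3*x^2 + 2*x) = (x - 3)/(x^2 + 3*x + 2)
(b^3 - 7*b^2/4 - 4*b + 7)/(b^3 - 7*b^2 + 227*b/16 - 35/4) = 4*(b^2 - 4)/(4*b^2 - 21*b + 20)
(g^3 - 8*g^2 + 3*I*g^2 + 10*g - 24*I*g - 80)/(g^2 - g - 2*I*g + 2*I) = (g^2 + g*(-8 + 5*I) - 40*I)/(g - 1)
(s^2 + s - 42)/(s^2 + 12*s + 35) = (s - 6)/(s + 5)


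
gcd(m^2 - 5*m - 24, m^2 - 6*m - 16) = m - 8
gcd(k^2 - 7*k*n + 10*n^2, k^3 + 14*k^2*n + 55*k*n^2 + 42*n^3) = 1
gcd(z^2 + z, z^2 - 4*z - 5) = z + 1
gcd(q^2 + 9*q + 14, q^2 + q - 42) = q + 7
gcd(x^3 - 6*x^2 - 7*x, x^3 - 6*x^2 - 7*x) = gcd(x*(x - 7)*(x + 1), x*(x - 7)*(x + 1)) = x^3 - 6*x^2 - 7*x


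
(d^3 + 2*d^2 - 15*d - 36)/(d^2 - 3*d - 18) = (d^2 - d - 12)/(d - 6)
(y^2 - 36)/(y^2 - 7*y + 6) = (y + 6)/(y - 1)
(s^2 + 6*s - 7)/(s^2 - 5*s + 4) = (s + 7)/(s - 4)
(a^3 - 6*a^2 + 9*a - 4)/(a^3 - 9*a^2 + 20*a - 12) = (a^2 - 5*a + 4)/(a^2 - 8*a + 12)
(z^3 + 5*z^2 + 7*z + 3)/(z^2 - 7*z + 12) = (z^3 + 5*z^2 + 7*z + 3)/(z^2 - 7*z + 12)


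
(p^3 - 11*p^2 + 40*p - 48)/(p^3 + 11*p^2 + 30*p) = (p^3 - 11*p^2 + 40*p - 48)/(p*(p^2 + 11*p + 30))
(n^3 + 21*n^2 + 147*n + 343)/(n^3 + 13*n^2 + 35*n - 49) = (n + 7)/(n - 1)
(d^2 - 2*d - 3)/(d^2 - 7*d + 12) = (d + 1)/(d - 4)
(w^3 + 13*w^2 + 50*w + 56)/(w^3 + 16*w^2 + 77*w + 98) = (w + 4)/(w + 7)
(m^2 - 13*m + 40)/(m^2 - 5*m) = (m - 8)/m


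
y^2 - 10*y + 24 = (y - 6)*(y - 4)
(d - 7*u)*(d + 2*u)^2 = d^3 - 3*d^2*u - 24*d*u^2 - 28*u^3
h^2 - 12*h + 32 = (h - 8)*(h - 4)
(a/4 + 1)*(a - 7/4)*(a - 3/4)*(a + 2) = a^4/4 + 7*a^3/8 - 91*a^2/64 - 97*a/32 + 21/8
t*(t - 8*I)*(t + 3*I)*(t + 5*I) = t^4 + 49*t^2 + 120*I*t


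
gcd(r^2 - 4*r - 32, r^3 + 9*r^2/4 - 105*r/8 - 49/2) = r + 4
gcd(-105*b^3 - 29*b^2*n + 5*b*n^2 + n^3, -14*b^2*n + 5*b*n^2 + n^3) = 7*b + n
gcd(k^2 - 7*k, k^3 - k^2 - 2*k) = k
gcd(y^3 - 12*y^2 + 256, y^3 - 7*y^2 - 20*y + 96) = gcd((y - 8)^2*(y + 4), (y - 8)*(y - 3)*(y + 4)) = y^2 - 4*y - 32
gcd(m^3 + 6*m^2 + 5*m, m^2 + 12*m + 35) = m + 5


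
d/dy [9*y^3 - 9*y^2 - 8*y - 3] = 27*y^2 - 18*y - 8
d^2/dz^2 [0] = 0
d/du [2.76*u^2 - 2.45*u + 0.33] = 5.52*u - 2.45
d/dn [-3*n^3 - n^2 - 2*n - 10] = -9*n^2 - 2*n - 2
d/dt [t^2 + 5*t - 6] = 2*t + 5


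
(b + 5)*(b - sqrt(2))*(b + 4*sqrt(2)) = b^3 + 3*sqrt(2)*b^2 + 5*b^2 - 8*b + 15*sqrt(2)*b - 40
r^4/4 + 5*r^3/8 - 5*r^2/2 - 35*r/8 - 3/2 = (r/4 + 1)*(r - 3)*(r + 1/2)*(r + 1)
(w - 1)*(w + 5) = w^2 + 4*w - 5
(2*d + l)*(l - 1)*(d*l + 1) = 2*d^2*l^2 - 2*d^2*l + d*l^3 - d*l^2 + 2*d*l - 2*d + l^2 - l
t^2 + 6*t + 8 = (t + 2)*(t + 4)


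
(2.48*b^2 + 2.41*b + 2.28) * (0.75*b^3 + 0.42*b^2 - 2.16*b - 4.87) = 1.86*b^5 + 2.8491*b^4 - 2.6346*b^3 - 16.3256*b^2 - 16.6615*b - 11.1036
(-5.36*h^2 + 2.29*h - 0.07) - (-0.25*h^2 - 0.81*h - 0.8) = -5.11*h^2 + 3.1*h + 0.73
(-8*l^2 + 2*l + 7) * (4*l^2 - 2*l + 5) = -32*l^4 + 24*l^3 - 16*l^2 - 4*l + 35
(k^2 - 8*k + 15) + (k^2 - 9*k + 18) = 2*k^2 - 17*k + 33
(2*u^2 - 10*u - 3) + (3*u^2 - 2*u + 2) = 5*u^2 - 12*u - 1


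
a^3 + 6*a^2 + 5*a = a*(a + 1)*(a + 5)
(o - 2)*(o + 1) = o^2 - o - 2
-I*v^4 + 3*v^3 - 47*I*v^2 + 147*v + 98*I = (v - 7*I)*(v + 2*I)*(v + 7*I)*(-I*v + 1)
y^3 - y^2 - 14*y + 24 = (y - 3)*(y - 2)*(y + 4)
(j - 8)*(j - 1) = j^2 - 9*j + 8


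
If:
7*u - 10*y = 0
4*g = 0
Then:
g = 0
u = 10*y/7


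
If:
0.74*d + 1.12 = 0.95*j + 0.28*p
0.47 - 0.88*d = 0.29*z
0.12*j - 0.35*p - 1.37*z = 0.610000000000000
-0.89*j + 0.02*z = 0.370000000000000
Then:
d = 1.50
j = -0.48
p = 9.61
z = -2.94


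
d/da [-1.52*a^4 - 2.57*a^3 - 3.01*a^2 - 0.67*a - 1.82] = -6.08*a^3 - 7.71*a^2 - 6.02*a - 0.67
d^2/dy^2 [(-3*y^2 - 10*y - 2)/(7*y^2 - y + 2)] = 2*(-511*y^3 - 168*y^2 + 462*y - 6)/(343*y^6 - 147*y^5 + 315*y^4 - 85*y^3 + 90*y^2 - 12*y + 8)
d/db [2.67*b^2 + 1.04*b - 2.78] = 5.34*b + 1.04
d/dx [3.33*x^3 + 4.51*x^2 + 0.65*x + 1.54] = 9.99*x^2 + 9.02*x + 0.65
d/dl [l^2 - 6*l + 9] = 2*l - 6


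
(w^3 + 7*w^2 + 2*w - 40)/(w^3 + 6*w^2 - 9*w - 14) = (w^2 + 9*w + 20)/(w^2 + 8*w + 7)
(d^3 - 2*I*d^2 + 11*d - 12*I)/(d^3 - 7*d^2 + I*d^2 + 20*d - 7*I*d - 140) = (d^2 + 2*I*d + 3)/(d^2 + d*(-7 + 5*I) - 35*I)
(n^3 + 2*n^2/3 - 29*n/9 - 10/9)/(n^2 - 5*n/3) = n + 7/3 + 2/(3*n)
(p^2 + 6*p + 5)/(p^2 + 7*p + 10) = (p + 1)/(p + 2)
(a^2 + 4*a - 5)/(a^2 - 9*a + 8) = (a + 5)/(a - 8)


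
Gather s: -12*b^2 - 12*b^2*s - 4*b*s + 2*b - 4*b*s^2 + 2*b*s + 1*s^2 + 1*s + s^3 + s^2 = -12*b^2 + 2*b + s^3 + s^2*(2 - 4*b) + s*(-12*b^2 - 2*b + 1)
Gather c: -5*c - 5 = -5*c - 5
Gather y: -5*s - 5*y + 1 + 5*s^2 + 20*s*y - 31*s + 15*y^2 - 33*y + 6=5*s^2 - 36*s + 15*y^2 + y*(20*s - 38) + 7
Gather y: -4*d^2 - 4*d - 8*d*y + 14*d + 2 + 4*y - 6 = -4*d^2 + 10*d + y*(4 - 8*d) - 4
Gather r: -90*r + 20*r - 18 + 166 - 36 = 112 - 70*r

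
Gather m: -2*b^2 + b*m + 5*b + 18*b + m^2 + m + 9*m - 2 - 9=-2*b^2 + 23*b + m^2 + m*(b + 10) - 11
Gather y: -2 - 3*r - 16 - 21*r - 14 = -24*r - 32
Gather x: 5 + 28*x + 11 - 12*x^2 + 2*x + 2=-12*x^2 + 30*x + 18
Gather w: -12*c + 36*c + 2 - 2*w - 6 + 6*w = 24*c + 4*w - 4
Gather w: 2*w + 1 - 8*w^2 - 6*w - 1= -8*w^2 - 4*w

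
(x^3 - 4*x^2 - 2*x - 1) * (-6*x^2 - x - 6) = -6*x^5 + 23*x^4 + 10*x^3 + 32*x^2 + 13*x + 6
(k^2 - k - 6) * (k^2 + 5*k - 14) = k^4 + 4*k^3 - 25*k^2 - 16*k + 84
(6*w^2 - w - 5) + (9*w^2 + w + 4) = 15*w^2 - 1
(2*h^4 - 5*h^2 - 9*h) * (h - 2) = 2*h^5 - 4*h^4 - 5*h^3 + h^2 + 18*h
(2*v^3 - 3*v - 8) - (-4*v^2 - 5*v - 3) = 2*v^3 + 4*v^2 + 2*v - 5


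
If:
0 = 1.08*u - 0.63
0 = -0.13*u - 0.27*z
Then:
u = 0.58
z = -0.28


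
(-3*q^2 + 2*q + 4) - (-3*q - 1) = -3*q^2 + 5*q + 5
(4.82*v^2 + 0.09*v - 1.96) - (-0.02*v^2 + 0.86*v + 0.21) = 4.84*v^2 - 0.77*v - 2.17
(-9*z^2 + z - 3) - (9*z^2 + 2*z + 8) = -18*z^2 - z - 11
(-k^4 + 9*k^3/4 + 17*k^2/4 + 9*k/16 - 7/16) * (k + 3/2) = -k^5 + 3*k^4/4 + 61*k^3/8 + 111*k^2/16 + 13*k/32 - 21/32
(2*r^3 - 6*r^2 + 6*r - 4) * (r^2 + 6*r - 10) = 2*r^5 + 6*r^4 - 50*r^3 + 92*r^2 - 84*r + 40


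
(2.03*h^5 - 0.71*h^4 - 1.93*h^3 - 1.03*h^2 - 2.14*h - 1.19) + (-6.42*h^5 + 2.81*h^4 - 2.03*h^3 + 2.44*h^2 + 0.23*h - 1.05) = -4.39*h^5 + 2.1*h^4 - 3.96*h^3 + 1.41*h^2 - 1.91*h - 2.24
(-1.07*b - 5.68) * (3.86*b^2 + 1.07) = -4.1302*b^3 - 21.9248*b^2 - 1.1449*b - 6.0776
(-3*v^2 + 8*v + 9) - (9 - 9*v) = -3*v^2 + 17*v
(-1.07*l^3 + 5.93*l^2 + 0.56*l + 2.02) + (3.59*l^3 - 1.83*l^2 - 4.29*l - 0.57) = 2.52*l^3 + 4.1*l^2 - 3.73*l + 1.45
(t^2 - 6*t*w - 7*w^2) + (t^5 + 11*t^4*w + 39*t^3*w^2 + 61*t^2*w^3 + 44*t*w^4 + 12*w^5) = t^5 + 11*t^4*w + 39*t^3*w^2 + 61*t^2*w^3 + t^2 + 44*t*w^4 - 6*t*w + 12*w^5 - 7*w^2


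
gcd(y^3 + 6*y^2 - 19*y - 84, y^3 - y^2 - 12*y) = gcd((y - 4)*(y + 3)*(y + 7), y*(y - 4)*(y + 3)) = y^2 - y - 12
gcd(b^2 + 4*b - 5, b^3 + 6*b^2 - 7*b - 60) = b + 5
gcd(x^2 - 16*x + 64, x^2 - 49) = 1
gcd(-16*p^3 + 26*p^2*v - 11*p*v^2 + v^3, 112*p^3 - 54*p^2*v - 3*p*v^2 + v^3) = 16*p^2 - 10*p*v + v^2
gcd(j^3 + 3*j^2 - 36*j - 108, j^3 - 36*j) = j^2 - 36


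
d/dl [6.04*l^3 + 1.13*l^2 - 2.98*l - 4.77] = 18.12*l^2 + 2.26*l - 2.98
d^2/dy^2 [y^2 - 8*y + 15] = 2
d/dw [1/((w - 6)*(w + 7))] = (-2*w - 1)/(w^4 + 2*w^3 - 83*w^2 - 84*w + 1764)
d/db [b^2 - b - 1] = 2*b - 1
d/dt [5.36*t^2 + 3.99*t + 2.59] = 10.72*t + 3.99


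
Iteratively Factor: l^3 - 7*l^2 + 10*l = (l - 2)*(l^2 - 5*l) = l*(l - 2)*(l - 5)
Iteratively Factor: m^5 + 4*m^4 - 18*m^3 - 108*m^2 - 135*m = (m - 5)*(m^4 + 9*m^3 + 27*m^2 + 27*m) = (m - 5)*(m + 3)*(m^3 + 6*m^2 + 9*m) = m*(m - 5)*(m + 3)*(m^2 + 6*m + 9) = m*(m - 5)*(m + 3)^2*(m + 3)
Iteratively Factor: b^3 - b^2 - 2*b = (b + 1)*(b^2 - 2*b) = b*(b + 1)*(b - 2)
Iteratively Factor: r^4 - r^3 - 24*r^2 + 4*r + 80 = (r + 4)*(r^3 - 5*r^2 - 4*r + 20) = (r - 2)*(r + 4)*(r^2 - 3*r - 10) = (r - 5)*(r - 2)*(r + 4)*(r + 2)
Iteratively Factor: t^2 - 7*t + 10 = (t - 5)*(t - 2)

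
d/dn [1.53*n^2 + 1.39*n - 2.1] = 3.06*n + 1.39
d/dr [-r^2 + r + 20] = 1 - 2*r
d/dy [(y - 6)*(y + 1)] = 2*y - 5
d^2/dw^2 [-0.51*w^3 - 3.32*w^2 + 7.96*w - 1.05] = -3.06*w - 6.64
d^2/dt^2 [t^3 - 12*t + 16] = 6*t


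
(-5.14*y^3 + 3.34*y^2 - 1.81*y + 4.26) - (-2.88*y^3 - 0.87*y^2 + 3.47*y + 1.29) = -2.26*y^3 + 4.21*y^2 - 5.28*y + 2.97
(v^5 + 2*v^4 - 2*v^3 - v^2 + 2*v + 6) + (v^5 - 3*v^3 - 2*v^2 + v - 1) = 2*v^5 + 2*v^4 - 5*v^3 - 3*v^2 + 3*v + 5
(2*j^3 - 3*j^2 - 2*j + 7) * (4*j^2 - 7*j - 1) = 8*j^5 - 26*j^4 + 11*j^3 + 45*j^2 - 47*j - 7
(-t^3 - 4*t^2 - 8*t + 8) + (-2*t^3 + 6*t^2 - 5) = -3*t^3 + 2*t^2 - 8*t + 3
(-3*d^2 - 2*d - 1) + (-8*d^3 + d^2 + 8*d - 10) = -8*d^3 - 2*d^2 + 6*d - 11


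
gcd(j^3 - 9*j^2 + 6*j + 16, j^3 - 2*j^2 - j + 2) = j^2 - j - 2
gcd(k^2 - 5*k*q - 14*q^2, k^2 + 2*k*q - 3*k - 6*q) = k + 2*q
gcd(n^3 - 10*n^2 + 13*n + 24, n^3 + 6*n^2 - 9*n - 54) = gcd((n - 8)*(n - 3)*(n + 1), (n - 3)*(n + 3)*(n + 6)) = n - 3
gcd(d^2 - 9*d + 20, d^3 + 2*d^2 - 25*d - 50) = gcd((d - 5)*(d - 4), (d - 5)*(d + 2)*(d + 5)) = d - 5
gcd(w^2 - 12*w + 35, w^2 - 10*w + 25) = w - 5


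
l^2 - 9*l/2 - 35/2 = (l - 7)*(l + 5/2)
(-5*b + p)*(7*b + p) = -35*b^2 + 2*b*p + p^2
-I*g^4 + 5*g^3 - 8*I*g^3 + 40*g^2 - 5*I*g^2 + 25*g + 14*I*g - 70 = (g + 2)*(g + 7)*(g + 5*I)*(-I*g + I)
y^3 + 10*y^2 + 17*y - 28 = (y - 1)*(y + 4)*(y + 7)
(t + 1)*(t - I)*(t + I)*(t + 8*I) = t^4 + t^3 + 8*I*t^3 + t^2 + 8*I*t^2 + t + 8*I*t + 8*I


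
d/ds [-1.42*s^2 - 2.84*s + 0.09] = -2.84*s - 2.84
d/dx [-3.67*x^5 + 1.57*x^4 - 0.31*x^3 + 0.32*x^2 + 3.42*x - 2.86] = -18.35*x^4 + 6.28*x^3 - 0.93*x^2 + 0.64*x + 3.42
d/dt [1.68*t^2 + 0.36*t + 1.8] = 3.36*t + 0.36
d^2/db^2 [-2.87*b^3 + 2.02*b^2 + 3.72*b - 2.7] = 4.04 - 17.22*b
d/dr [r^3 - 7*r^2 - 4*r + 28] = 3*r^2 - 14*r - 4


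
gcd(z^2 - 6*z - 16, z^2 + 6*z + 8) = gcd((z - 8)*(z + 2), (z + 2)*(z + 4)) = z + 2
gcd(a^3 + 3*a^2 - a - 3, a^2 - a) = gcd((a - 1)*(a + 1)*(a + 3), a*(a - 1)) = a - 1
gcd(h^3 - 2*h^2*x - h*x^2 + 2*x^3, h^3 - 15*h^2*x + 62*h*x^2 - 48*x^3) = -h + x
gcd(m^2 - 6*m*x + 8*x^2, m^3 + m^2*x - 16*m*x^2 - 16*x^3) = -m + 4*x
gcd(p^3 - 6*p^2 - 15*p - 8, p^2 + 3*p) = 1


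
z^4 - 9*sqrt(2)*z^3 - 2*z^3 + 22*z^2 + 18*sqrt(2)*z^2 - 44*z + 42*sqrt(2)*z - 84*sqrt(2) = (z - 2)*(z - 7*sqrt(2))*(z - 3*sqrt(2))*(z + sqrt(2))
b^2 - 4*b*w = b*(b - 4*w)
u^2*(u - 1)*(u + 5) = u^4 + 4*u^3 - 5*u^2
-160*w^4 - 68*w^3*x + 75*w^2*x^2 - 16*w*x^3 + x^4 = (-8*w + x)*(-5*w + x)*(-4*w + x)*(w + x)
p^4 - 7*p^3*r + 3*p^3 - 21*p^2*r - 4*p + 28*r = (p - 1)*(p + 2)^2*(p - 7*r)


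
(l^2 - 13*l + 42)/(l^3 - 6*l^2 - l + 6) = (l - 7)/(l^2 - 1)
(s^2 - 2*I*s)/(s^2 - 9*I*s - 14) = s/(s - 7*I)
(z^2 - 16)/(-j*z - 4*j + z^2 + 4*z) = (z - 4)/(-j + z)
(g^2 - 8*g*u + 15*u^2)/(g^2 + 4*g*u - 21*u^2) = (g - 5*u)/(g + 7*u)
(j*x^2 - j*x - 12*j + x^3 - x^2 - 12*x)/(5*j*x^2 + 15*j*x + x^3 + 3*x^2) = (j*x - 4*j + x^2 - 4*x)/(x*(5*j + x))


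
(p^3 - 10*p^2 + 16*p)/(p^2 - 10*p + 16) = p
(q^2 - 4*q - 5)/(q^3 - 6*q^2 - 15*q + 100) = (q + 1)/(q^2 - q - 20)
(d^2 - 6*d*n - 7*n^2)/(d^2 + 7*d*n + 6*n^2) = (d - 7*n)/(d + 6*n)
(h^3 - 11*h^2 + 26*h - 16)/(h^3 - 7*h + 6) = (h - 8)/(h + 3)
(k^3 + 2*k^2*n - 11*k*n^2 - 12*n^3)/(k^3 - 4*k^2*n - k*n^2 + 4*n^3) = (k^2 + k*n - 12*n^2)/(k^2 - 5*k*n + 4*n^2)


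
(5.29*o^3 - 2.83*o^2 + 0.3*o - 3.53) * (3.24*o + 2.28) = 17.1396*o^4 + 2.892*o^3 - 5.4804*o^2 - 10.7532*o - 8.0484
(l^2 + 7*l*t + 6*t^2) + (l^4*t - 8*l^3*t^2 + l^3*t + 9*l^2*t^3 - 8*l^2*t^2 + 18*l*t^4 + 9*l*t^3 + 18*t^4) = l^4*t - 8*l^3*t^2 + l^3*t + 9*l^2*t^3 - 8*l^2*t^2 + l^2 + 18*l*t^4 + 9*l*t^3 + 7*l*t + 18*t^4 + 6*t^2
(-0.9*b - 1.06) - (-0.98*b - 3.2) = 0.08*b + 2.14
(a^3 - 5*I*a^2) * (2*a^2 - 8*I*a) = 2*a^5 - 18*I*a^4 - 40*a^3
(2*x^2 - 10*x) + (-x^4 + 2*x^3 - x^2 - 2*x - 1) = -x^4 + 2*x^3 + x^2 - 12*x - 1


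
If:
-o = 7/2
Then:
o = -7/2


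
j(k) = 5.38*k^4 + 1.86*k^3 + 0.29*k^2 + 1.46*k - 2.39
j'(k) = 21.52*k^3 + 5.58*k^2 + 0.58*k + 1.46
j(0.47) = -1.18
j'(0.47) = 5.20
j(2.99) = 484.29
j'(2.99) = 628.33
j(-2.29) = 121.40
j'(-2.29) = -229.04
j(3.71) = 1121.24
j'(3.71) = 1179.33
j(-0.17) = -2.63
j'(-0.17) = 1.42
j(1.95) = 93.14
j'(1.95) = 183.38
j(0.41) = -1.46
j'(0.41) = 4.12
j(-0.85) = -1.76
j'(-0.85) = -8.22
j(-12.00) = 108367.45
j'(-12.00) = -36388.54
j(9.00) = 36688.36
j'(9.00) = 16146.74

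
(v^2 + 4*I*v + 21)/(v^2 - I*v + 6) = (v + 7*I)/(v + 2*I)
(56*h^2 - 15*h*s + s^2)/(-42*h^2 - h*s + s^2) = (-8*h + s)/(6*h + s)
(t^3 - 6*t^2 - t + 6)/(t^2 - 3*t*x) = (t^3 - 6*t^2 - t + 6)/(t*(t - 3*x))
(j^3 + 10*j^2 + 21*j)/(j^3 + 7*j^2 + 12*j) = (j + 7)/(j + 4)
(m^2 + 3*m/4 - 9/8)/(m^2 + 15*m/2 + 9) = (m - 3/4)/(m + 6)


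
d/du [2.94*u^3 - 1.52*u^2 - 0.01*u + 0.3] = 8.82*u^2 - 3.04*u - 0.01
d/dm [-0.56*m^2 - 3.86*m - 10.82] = -1.12*m - 3.86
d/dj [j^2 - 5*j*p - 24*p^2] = 2*j - 5*p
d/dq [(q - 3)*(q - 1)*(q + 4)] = 3*q^2 - 13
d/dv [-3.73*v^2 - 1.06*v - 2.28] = -7.46*v - 1.06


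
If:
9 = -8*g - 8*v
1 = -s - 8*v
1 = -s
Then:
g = -9/8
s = -1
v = 0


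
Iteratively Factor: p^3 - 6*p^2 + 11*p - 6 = (p - 2)*(p^2 - 4*p + 3) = (p - 3)*(p - 2)*(p - 1)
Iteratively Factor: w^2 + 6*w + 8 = (w + 2)*(w + 4)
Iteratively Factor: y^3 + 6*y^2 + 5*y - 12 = (y - 1)*(y^2 + 7*y + 12) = (y - 1)*(y + 4)*(y + 3)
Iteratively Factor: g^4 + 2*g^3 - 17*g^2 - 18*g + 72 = (g + 4)*(g^3 - 2*g^2 - 9*g + 18) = (g - 2)*(g + 4)*(g^2 - 9) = (g - 2)*(g + 3)*(g + 4)*(g - 3)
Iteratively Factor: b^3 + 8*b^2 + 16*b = (b)*(b^2 + 8*b + 16) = b*(b + 4)*(b + 4)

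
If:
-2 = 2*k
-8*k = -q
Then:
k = -1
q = -8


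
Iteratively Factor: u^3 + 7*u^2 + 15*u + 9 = (u + 1)*(u^2 + 6*u + 9) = (u + 1)*(u + 3)*(u + 3)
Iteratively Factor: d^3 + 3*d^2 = (d + 3)*(d^2) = d*(d + 3)*(d)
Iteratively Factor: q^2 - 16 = (q - 4)*(q + 4)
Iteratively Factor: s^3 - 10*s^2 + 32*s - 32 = (s - 4)*(s^2 - 6*s + 8) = (s - 4)^2*(s - 2)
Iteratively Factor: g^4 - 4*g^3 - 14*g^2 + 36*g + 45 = (g + 3)*(g^3 - 7*g^2 + 7*g + 15) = (g - 5)*(g + 3)*(g^2 - 2*g - 3) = (g - 5)*(g + 1)*(g + 3)*(g - 3)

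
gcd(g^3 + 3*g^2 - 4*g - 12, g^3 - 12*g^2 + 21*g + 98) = g + 2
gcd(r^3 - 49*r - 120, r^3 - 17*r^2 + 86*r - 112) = r - 8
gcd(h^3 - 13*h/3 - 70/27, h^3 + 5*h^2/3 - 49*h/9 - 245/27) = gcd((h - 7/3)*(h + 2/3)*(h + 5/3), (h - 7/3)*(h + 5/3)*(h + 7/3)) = h^2 - 2*h/3 - 35/9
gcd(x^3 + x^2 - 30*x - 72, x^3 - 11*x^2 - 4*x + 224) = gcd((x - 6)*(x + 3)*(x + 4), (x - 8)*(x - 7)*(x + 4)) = x + 4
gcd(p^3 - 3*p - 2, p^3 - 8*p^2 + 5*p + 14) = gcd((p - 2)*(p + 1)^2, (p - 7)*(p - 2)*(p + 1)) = p^2 - p - 2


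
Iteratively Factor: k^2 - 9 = (k - 3)*(k + 3)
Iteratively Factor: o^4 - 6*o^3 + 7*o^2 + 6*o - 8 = (o - 4)*(o^3 - 2*o^2 - o + 2) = (o - 4)*(o + 1)*(o^2 - 3*o + 2) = (o - 4)*(o - 1)*(o + 1)*(o - 2)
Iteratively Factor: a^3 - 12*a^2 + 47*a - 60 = (a - 4)*(a^2 - 8*a + 15) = (a - 4)*(a - 3)*(a - 5)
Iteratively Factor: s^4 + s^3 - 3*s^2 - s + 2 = (s - 1)*(s^3 + 2*s^2 - s - 2) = (s - 1)*(s + 1)*(s^2 + s - 2) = (s - 1)^2*(s + 1)*(s + 2)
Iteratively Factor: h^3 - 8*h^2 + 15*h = (h)*(h^2 - 8*h + 15) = h*(h - 5)*(h - 3)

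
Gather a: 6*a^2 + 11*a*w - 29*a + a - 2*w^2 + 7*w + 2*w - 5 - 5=6*a^2 + a*(11*w - 28) - 2*w^2 + 9*w - 10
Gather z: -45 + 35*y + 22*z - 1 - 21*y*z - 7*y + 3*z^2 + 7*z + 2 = 28*y + 3*z^2 + z*(29 - 21*y) - 44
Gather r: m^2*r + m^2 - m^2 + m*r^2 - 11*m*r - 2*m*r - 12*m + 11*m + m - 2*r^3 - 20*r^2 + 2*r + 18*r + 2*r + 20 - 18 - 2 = -2*r^3 + r^2*(m - 20) + r*(m^2 - 13*m + 22)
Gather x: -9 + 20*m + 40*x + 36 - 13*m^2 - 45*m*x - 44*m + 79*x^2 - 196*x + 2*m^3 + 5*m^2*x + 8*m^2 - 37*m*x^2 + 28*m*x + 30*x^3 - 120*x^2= 2*m^3 - 5*m^2 - 24*m + 30*x^3 + x^2*(-37*m - 41) + x*(5*m^2 - 17*m - 156) + 27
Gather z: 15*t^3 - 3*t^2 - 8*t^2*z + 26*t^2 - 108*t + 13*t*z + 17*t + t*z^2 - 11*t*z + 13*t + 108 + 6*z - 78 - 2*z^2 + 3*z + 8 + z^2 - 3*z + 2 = 15*t^3 + 23*t^2 - 78*t + z^2*(t - 1) + z*(-8*t^2 + 2*t + 6) + 40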